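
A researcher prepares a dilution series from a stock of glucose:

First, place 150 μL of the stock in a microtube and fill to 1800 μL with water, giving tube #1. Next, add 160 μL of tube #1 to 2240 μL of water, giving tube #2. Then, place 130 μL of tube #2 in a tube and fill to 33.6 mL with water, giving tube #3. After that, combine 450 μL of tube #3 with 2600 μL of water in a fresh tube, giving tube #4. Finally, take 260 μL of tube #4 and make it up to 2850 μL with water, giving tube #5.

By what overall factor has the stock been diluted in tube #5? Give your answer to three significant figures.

3.46 × 10^6

Step 1: 150 μL brought to 1800 μL → factor 1800/150 = 12
Step 2: 160 μL + 2240 μL = 2400 μL total → factor 2400/160 = 15
Step 3: 130 μL brought to 33.6 mL → factor 33600/130 = 258.46
Step 4: 450 μL + 2600 μL = 3050 μL total → factor 3050/450 = 6.7778
Step 5: 260 μL brought to 2850 μL → factor 2850/260 = 10.962
Overall dilution factor = 12 × 15 × 258.46 × 6.7778 × 10.962 = 3.4564 × 10^6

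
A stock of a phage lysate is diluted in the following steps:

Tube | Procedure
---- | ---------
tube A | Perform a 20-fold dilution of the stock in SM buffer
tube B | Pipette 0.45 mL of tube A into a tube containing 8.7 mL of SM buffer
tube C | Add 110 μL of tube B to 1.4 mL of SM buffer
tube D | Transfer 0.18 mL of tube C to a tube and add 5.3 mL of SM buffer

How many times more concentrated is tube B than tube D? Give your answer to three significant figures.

Step 1: 20-fold → factor 20
Step 2: 0.45 mL + 8.7 mL = 9.15 mL total → factor 9.15/0.45 = 20.333
Step 3: 110 μL + 1.4 mL = 1510 μL total → factor 1510/110 = 13.727
Step 4: 0.18 mL + 5.3 mL = 5.48 mL total → factor 5.48/0.18 = 30.444
Dilution factor to tube B = 406.67; to tube D = 1.6995 × 10^5
[tube B]/[tube D] = (factor to tube D)/(factor to tube B) = 1.6995 × 10^5/406.67 = 418

418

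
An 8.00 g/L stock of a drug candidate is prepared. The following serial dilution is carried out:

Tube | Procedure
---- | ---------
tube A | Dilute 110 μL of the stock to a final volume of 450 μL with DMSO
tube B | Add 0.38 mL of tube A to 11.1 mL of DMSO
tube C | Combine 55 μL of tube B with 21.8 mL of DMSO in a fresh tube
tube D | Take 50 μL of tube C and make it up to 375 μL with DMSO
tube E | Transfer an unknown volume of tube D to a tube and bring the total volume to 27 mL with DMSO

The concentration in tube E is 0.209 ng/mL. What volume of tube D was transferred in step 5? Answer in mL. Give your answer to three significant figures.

Step 1: 110 μL brought to 450 μL → factor 450/110 = 4.0909
Step 2: 0.38 mL + 11.1 mL = 11.48 mL total → factor 11.48/0.38 = 30.211
Step 3: 55 μL + 21.8 mL = 21855 μL total → factor 21855/55 = 397.36
Step 4: 50 μL brought to 375 μL → factor 375/50 = 7.5
Step 5: v brought to 27 mL → factor = 27 mL/v
Product of known-step factors = 3.6832 × 10^5
Overall factor = 8.00 g/L / (0.209 ng/mL) = 3.8278 × 10^7
Step-5 factor = 3.8278 × 10^7 / 3.6832 × 10^5 = 103.92
v = 27 mL / 103.92 = 0.260 mL

0.260 mL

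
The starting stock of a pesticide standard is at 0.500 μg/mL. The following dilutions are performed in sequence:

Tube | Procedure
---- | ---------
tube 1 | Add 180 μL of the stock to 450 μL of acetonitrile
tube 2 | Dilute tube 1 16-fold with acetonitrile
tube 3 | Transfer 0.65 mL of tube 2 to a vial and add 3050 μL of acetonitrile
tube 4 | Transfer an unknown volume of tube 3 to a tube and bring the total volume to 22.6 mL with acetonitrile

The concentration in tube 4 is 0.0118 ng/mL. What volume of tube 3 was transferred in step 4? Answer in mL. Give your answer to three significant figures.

0.170 mL

Step 1: 180 μL + 450 μL = 630 μL total → factor 630/180 = 3.5
Step 2: 16-fold → factor 16
Step 3: 0.65 mL + 3050 μL = 3.7 mL total → factor 3.7/0.65 = 5.6923
Step 4: v brought to 22.6 mL → factor = 22.6 mL/v
Product of known-step factors = 318.77
Overall factor = 0.500 μg/mL / (0.0118 ng/mL) = 42373
Step-4 factor = 42373 / 318.77 = 132.93
v = 22.6 mL / 132.93 = 0.170 mL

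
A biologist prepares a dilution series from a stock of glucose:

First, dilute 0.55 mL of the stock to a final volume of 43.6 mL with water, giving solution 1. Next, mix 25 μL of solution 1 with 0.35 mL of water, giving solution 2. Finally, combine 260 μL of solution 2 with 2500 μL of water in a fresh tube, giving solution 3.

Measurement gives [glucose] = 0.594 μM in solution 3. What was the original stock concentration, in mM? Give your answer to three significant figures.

Step 1: 0.55 mL brought to 43.6 mL → factor 43.6/0.55 = 79.273
Step 2: 25 μL + 0.35 mL = 375 μL total → factor 375/25 = 15
Step 3: 260 μL + 2500 μL = 2760 μL total → factor 2760/260 = 10.615
Overall dilution factor = 79.273 × 15 × 10.615 = 12623
Stock = 0.594 μM × 12623 = 7498 μM = 7.50 mM

7.50 mM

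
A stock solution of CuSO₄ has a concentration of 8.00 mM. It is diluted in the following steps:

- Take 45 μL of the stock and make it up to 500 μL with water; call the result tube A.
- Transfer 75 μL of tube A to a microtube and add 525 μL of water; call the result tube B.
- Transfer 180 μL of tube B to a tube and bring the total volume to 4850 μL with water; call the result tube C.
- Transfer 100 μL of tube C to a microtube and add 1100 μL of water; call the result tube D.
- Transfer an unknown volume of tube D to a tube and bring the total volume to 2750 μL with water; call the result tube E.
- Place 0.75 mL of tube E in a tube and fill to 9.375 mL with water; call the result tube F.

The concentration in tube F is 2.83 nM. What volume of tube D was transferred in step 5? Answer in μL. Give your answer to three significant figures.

349 μL

Step 1: 45 μL brought to 500 μL → factor 500/45 = 11.111
Step 2: 75 μL + 525 μL = 600 μL total → factor 600/75 = 8
Step 3: 180 μL brought to 4850 μL → factor 4850/180 = 26.944
Step 4: 100 μL + 1100 μL = 1200 μL total → factor 1200/100 = 12
Step 5: v brought to 2750 μL → factor = 2750 μL/v
Step 6: 0.75 mL brought to 9.375 mL → factor 9.375/0.75 = 12.5
Product of known-step factors = 3.5926 × 10^5
Overall factor = 8.00 mM / (2.83 nM) = 2.8269 × 10^6
Step-5 factor = 2.8269 × 10^6 / 3.5926 × 10^5 = 7.8686
v = 2750 μL / 7.8686 = 349 μL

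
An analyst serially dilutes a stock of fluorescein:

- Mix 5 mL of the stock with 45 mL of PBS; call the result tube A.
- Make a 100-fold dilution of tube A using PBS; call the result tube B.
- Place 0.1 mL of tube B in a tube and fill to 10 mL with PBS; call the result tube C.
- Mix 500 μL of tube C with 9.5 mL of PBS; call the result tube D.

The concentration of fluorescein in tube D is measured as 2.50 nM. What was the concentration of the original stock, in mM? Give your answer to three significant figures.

Step 1: 5 mL + 45 mL = 50 mL total → factor 50/5 = 10
Step 2: 100-fold → factor 100
Step 3: 0.1 mL brought to 10 mL → factor 10/0.1 = 100
Step 4: 500 μL + 9.5 mL = 10000 μL total → factor 10000/500 = 20
Overall dilution factor = 10 × 100 × 100 × 20 = 2 × 10^6
Stock = 2.50 nM × 2 × 10^6 = 5.000 × 10^6 nM = 5.00 mM

5.00 mM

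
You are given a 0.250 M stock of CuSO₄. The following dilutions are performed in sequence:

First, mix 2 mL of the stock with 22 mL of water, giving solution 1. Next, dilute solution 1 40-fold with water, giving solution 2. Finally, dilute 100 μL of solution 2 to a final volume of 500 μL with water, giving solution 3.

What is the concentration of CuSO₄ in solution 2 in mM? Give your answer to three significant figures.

Step 1: 2 mL + 22 mL = 24 mL total → factor 24/2 = 12
Step 2: 40-fold → factor 40
Dilution factor through solution 2 = 12 × 40 = 480
[solution 2] = 0.250 M / 480 = 0.0005208 M = 0.521 mM

0.521 mM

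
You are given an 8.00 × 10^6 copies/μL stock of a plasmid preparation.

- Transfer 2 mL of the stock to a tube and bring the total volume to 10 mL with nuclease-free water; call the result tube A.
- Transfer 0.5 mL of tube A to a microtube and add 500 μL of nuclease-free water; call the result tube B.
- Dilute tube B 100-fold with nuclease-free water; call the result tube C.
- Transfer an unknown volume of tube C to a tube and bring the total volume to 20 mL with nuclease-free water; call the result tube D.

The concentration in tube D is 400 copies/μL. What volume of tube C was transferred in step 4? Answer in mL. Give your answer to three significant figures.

1.00 mL

Step 1: 2 mL brought to 10 mL → factor 10/2 = 5
Step 2: 0.5 mL + 500 μL = 1 mL total → factor 1/0.5 = 2
Step 3: 100-fold → factor 100
Step 4: v brought to 20 mL → factor = 20 mL/v
Product of known-step factors = 1000
Overall factor = 8.00 × 10^6 copies/μL / (400 copies/μL) = 20000
Step-4 factor = 20000 / 1000 = 20
v = 20 mL / 20 = 1.00 mL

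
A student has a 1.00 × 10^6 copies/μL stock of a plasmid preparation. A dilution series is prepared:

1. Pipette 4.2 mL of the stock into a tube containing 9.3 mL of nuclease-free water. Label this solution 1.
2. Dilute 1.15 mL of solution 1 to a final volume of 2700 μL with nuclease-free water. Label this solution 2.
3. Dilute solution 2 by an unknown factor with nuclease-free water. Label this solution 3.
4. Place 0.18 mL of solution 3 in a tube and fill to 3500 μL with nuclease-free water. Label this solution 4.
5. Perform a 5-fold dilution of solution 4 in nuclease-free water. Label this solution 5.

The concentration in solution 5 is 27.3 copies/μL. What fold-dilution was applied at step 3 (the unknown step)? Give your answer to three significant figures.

49.9-fold

Step 1: 4.2 mL + 9.3 mL = 13.5 mL total → factor 13.5/4.2 = 3.2143
Step 2: 1.15 mL brought to 2700 μL → factor 2.7/1.15 = 2.3478
Step 3: unknown factor x
Step 4: 0.18 mL brought to 3500 μL → factor 3.5/0.18 = 19.444
Step 5: 5-fold → factor 5
Product of known-step factors = 733.7
Overall factor = 1.00 × 10^6 copies/μL / (27.3 copies/μL) = 36630
x = 36630 / 733.7 = 49.9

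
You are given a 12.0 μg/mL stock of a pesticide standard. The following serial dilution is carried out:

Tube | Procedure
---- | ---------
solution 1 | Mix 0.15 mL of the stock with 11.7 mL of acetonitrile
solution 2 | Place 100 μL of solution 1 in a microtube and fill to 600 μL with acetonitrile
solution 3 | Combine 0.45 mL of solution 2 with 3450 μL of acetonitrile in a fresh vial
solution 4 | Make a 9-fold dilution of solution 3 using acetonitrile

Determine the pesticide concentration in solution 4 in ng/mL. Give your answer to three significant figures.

0.325 ng/mL

Step 1: 0.15 mL + 11.7 mL = 11.85 mL total → factor 11.85/0.15 = 79
Step 2: 100 μL brought to 600 μL → factor 600/100 = 6
Step 3: 0.45 mL + 3450 μL = 3.9 mL total → factor 3.9/0.45 = 8.6667
Step 4: 9-fold → factor 9
Overall dilution factor = 79 × 6 × 8.6667 × 9 = 36972
Final = 12.0 μg/mL / 36972 = 0.0003246 μg/mL = 0.325 ng/mL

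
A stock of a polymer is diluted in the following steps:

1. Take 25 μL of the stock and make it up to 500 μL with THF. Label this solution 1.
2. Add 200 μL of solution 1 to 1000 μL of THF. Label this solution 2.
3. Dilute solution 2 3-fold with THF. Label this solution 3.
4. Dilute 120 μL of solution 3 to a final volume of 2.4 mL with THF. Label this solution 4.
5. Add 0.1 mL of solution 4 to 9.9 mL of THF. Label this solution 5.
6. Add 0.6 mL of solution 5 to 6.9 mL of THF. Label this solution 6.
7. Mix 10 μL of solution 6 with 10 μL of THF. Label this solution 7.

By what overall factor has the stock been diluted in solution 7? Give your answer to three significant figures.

1.80 × 10^7

Step 1: 25 μL brought to 500 μL → factor 500/25 = 20
Step 2: 200 μL + 1000 μL = 1200 μL total → factor 1200/200 = 6
Step 3: 3-fold → factor 3
Step 4: 120 μL brought to 2.4 mL → factor 2400/120 = 20
Step 5: 0.1 mL + 9.9 mL = 10 mL total → factor 10/0.1 = 100
Step 6: 0.6 mL + 6.9 mL = 7.5 mL total → factor 7.5/0.6 = 12.5
Step 7: 10 μL + 10 μL = 20 μL total → factor 20/10 = 2
Overall dilution factor = 20 × 6 × 3 × 20 × 100 × 12.5 × 2 = 1.8 × 10^7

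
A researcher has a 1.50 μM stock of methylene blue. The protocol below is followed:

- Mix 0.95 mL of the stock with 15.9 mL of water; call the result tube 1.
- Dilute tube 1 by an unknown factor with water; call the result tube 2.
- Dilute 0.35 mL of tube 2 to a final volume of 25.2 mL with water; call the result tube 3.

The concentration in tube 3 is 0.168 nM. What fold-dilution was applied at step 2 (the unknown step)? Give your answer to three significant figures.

Step 1: 0.95 mL + 15.9 mL = 16.85 mL total → factor 16.85/0.95 = 17.737
Step 2: unknown factor x
Step 3: 0.35 mL brought to 25.2 mL → factor 25.2/0.35 = 72
Product of known-step factors = 1277.1
Overall factor = 1.50 μM / (0.168 nM) = 8928.6
x = 8928.6 / 1277.1 = 6.99

6.99-fold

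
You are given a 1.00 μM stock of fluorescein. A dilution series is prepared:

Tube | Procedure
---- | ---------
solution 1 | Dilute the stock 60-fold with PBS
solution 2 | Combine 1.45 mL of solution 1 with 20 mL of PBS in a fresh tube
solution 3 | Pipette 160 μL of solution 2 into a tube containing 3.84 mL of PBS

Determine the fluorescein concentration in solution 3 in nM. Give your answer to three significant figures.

Step 1: 60-fold → factor 60
Step 2: 1.45 mL + 20 mL = 21.45 mL total → factor 21.45/1.45 = 14.793
Step 3: 160 μL + 3.84 mL = 4000 μL total → factor 4000/160 = 25
Overall dilution factor = 60 × 14.793 × 25 = 22190
Final = 1.00 μM / 22190 = 4.507 × 10^-5 μM = 0.0451 nM

0.0451 nM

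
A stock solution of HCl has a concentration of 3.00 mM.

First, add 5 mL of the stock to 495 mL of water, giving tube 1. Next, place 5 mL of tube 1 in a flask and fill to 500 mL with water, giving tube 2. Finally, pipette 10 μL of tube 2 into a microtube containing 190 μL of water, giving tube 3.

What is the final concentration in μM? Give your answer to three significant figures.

Step 1: 5 mL + 495 mL = 500 mL total → factor 500/5 = 100
Step 2: 5 mL brought to 500 mL → factor 500/5 = 100
Step 3: 10 μL + 190 μL = 200 μL total → factor 200/10 = 20
Overall dilution factor = 100 × 100 × 20 = 2 × 10^5
Final = 3.00 mM / 2 × 10^5 = 1.500 × 10^-5 mM = 0.0150 μM

0.0150 μM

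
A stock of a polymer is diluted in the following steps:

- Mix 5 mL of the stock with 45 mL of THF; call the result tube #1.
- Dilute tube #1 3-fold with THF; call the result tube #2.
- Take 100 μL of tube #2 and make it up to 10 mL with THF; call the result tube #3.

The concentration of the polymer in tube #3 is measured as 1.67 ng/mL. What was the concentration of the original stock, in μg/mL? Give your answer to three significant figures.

Step 1: 5 mL + 45 mL = 50 mL total → factor 50/5 = 10
Step 2: 3-fold → factor 3
Step 3: 100 μL brought to 10 mL → factor 10000/100 = 100
Overall dilution factor = 10 × 3 × 100 = 3000
Stock = 1.67 ng/mL × 3000 = 5010 ng/mL = 5.01 μg/mL

5.01 μg/mL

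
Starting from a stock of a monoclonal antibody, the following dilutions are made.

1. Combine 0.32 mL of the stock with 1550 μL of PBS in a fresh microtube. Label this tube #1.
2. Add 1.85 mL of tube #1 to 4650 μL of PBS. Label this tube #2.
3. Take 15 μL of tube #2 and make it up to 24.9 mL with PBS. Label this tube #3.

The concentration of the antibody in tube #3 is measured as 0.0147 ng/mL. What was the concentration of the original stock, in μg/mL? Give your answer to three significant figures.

Step 1: 0.32 mL + 1550 μL = 1.87 mL total → factor 1.87/0.32 = 5.8438
Step 2: 1.85 mL + 4650 μL = 6.5 mL total → factor 6.5/1.85 = 3.5135
Step 3: 15 μL brought to 24.9 mL → factor 24900/15 = 1660
Overall dilution factor = 5.8438 × 3.5135 × 1660 = 34083
Stock = 0.0147 ng/mL × 34083 = 501.0 ng/mL = 0.501 μg/mL

0.501 μg/mL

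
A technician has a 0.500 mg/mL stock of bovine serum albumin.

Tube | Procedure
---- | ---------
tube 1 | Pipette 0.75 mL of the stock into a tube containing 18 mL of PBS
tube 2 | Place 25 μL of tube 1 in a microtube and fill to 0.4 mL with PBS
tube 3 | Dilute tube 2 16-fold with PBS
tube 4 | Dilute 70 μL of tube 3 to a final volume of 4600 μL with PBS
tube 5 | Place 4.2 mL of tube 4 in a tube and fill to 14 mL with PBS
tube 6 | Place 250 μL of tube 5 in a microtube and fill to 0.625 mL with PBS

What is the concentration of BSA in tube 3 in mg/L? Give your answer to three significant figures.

Step 1: 0.75 mL + 18 mL = 18.75 mL total → factor 18.75/0.75 = 25
Step 2: 25 μL brought to 0.4 mL → factor 400/25 = 16
Step 3: 16-fold → factor 16
Dilution factor through tube 3 = 25 × 16 × 16 = 6400
[tube 3] = 0.500 mg/mL / 6400 = 7.813 × 10^-5 mg/mL = 0.0781 mg/L

0.0781 mg/L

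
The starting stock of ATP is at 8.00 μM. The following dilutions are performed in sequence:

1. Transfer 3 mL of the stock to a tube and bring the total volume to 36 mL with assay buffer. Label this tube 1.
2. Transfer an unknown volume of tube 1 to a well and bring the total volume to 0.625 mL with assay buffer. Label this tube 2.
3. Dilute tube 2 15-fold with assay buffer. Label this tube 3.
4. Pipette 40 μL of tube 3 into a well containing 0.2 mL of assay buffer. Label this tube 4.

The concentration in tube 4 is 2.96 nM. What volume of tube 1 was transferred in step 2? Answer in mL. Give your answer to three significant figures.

Step 1: 3 mL brought to 36 mL → factor 36/3 = 12
Step 2: v brought to 0.625 mL → factor = 0.625 mL/v
Step 3: 15-fold → factor 15
Step 4: 40 μL + 0.2 mL = 240 μL total → factor 240/40 = 6
Product of known-step factors = 1080
Overall factor = 8.00 μM / (2.96 nM) = 2702.7
Step-2 factor = 2702.7 / 1080 = 2.5025
v = 0.625 mL / 2.5025 = 0.250 mL

0.250 mL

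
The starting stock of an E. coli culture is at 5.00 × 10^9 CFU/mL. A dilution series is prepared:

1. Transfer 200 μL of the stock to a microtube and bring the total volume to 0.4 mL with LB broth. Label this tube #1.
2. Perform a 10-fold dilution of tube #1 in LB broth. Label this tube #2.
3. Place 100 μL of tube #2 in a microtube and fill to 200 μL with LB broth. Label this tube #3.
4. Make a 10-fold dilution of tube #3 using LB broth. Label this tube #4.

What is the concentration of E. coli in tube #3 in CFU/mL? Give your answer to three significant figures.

Step 1: 200 μL brought to 0.4 mL → factor 400/200 = 2
Step 2: 10-fold → factor 10
Step 3: 100 μL brought to 200 μL → factor 200/100 = 2
Dilution factor through tube #3 = 2 × 10 × 2 = 40
[tube #3] = 5.00 × 10^9 CFU/mL / 40 = 1.25 × 10^8 CFU/mL

1.25 × 10^8 CFU/mL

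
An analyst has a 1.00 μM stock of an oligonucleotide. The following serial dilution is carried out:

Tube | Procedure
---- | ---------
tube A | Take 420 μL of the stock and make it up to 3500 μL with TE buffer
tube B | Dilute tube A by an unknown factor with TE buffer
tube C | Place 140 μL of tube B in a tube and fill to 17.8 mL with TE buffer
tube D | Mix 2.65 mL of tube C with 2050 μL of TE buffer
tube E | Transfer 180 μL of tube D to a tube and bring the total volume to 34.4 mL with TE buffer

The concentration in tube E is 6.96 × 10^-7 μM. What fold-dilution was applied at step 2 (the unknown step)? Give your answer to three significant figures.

4.00-fold

Step 1: 420 μL brought to 3500 μL → factor 3500/420 = 8.3333
Step 2: unknown factor x
Step 3: 140 μL brought to 17.8 mL → factor 17800/140 = 127.14
Step 4: 2.65 mL + 2050 μL = 4.7 mL total → factor 4.7/2.65 = 1.7736
Step 5: 180 μL brought to 34.4 mL → factor 34400/180 = 191.11
Product of known-step factors = 3.5913 × 10^5
Overall factor = 1.00 μM / (6.96 × 10^-7 μM) = 1.4368 × 10^6
x = 1.4368 × 10^6 / 3.5913 × 10^5 = 4.00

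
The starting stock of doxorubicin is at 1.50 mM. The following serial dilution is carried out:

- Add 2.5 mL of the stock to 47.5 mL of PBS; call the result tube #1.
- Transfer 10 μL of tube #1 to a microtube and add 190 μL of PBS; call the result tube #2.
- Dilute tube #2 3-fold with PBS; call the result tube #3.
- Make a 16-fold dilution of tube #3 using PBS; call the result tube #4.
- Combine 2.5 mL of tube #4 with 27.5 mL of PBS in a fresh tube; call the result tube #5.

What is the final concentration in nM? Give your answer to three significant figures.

6.51 nM

Step 1: 2.5 mL + 47.5 mL = 50 mL total → factor 50/2.5 = 20
Step 2: 10 μL + 190 μL = 200 μL total → factor 200/10 = 20
Step 3: 3-fold → factor 3
Step 4: 16-fold → factor 16
Step 5: 2.5 mL + 27.5 mL = 30 mL total → factor 30/2.5 = 12
Overall dilution factor = 20 × 20 × 3 × 16 × 12 = 2.304 × 10^5
Final = 1.50 mM / 2.304 × 10^5 = 6.510 × 10^-6 mM = 6.51 nM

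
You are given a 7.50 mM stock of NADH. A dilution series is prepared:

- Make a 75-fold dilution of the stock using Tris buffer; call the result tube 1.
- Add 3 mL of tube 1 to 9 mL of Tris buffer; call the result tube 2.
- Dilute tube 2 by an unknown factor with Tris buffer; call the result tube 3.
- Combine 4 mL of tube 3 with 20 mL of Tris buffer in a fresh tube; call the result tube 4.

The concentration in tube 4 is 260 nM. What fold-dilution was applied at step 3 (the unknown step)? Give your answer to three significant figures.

Step 1: 75-fold → factor 75
Step 2: 3 mL + 9 mL = 12 mL total → factor 12/3 = 4
Step 3: unknown factor x
Step 4: 4 mL + 20 mL = 24 mL total → factor 24/4 = 6
Product of known-step factors = 1800
Overall factor = 7.50 mM / (260 nM) = 28846
x = 28846 / 1800 = 16.0

16.0-fold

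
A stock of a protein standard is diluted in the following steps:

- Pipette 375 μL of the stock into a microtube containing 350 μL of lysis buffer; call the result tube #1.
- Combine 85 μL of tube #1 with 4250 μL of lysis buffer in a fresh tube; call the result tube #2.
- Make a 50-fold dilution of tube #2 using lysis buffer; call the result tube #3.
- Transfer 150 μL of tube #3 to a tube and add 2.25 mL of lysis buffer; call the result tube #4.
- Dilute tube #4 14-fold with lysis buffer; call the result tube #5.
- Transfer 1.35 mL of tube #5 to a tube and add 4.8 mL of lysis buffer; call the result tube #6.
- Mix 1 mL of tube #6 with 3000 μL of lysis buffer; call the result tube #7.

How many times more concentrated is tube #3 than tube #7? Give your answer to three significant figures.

4.08 × 10^3

Step 1: 375 μL + 350 μL = 725 μL total → factor 725/375 = 1.9333
Step 2: 85 μL + 4250 μL = 4335 μL total → factor 4335/85 = 51
Step 3: 50-fold → factor 50
Step 4: 150 μL + 2.25 mL = 2400 μL total → factor 2400/150 = 16
Step 5: 14-fold → factor 14
Step 6: 1.35 mL + 4.8 mL = 6.15 mL total → factor 6.15/1.35 = 4.5556
Step 7: 1 mL + 3000 μL = 4 mL total → factor 4/1 = 4
Dilution factor to tube #3 = 4930; to tube #7 = 2.0123 × 10^7
[tube #3]/[tube #7] = (factor to tube #7)/(factor to tube #3) = 2.0123 × 10^7/4930 = 4.08 × 10^3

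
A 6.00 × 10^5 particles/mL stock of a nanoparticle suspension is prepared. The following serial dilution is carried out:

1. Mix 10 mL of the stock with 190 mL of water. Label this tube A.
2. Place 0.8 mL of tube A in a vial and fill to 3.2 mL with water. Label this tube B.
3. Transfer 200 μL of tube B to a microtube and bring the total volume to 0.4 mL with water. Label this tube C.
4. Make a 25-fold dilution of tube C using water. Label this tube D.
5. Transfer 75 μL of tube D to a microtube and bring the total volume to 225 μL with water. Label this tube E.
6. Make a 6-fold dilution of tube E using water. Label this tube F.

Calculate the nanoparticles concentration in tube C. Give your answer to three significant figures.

3.75 × 10^3 particles/mL

Step 1: 10 mL + 190 mL = 200 mL total → factor 200/10 = 20
Step 2: 0.8 mL brought to 3.2 mL → factor 3.2/0.8 = 4
Step 3: 200 μL brought to 0.4 mL → factor 400/200 = 2
Dilution factor through tube C = 20 × 4 × 2 = 160
[tube C] = 6.00 × 10^5 particles/mL / 160 = 3.75 × 10^3 particles/mL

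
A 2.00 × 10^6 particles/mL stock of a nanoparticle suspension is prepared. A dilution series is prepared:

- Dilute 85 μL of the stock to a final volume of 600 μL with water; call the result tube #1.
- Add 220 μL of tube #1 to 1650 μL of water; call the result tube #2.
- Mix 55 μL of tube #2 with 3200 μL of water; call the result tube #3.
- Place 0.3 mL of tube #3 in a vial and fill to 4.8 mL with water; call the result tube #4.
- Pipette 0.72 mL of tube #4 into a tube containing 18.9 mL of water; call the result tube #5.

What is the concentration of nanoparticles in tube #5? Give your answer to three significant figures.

Step 1: 85 μL brought to 600 μL → factor 600/85 = 7.0588
Step 2: 220 μL + 1650 μL = 1870 μL total → factor 1870/220 = 8.5
Step 3: 55 μL + 3200 μL = 3255 μL total → factor 3255/55 = 59.182
Step 4: 0.3 mL brought to 4.8 mL → factor 4.8/0.3 = 16
Step 5: 0.72 mL + 18.9 mL = 19.62 mL total → factor 19.62/0.72 = 27.25
Overall dilution factor = 7.0588 × 8.5 × 59.182 × 16 × 27.25 = 1.5482 × 10^6
Final = 2.00 × 10^6 particles/mL / 1.5482 × 10^6 = 1.29 particles/mL

1.29 particles/mL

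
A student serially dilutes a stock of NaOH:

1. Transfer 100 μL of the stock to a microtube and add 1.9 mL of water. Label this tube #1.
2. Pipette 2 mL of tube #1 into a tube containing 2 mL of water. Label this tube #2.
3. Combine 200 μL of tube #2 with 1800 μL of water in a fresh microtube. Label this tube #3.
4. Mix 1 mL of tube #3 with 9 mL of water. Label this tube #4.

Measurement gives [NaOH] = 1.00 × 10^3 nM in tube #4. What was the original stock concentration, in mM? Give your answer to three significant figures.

Step 1: 100 μL + 1.9 mL = 2000 μL total → factor 2000/100 = 20
Step 2: 2 mL + 2 mL = 4 mL total → factor 4/2 = 2
Step 3: 200 μL + 1800 μL = 2000 μL total → factor 2000/200 = 10
Step 4: 1 mL + 9 mL = 10 mL total → factor 10/1 = 10
Overall dilution factor = 20 × 2 × 10 × 10 = 4000
Stock = 1.00 × 10^3 nM × 4000 = 4.000 × 10^6 nM = 4.00 mM

4.00 mM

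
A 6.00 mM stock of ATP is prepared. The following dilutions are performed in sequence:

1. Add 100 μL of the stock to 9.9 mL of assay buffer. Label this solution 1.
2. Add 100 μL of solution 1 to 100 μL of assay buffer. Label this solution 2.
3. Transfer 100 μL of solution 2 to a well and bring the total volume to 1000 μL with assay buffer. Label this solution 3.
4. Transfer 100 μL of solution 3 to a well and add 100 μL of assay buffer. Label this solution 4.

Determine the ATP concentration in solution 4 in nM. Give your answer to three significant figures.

1.50 × 10^3 nM

Step 1: 100 μL + 9.9 mL = 10000 μL total → factor 10000/100 = 100
Step 2: 100 μL + 100 μL = 200 μL total → factor 200/100 = 2
Step 3: 100 μL brought to 1000 μL → factor 1000/100 = 10
Step 4: 100 μL + 100 μL = 200 μL total → factor 200/100 = 2
Overall dilution factor = 100 × 2 × 10 × 2 = 4000
Final = 6.00 mM / 4000 = 0.001500 mM = 1.50 × 10^3 nM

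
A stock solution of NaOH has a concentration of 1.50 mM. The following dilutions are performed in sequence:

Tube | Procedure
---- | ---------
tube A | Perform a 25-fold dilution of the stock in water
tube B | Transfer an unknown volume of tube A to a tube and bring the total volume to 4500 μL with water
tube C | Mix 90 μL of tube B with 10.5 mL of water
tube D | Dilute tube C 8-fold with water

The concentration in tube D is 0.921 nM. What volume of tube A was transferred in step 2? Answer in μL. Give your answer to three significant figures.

65.0 μL

Step 1: 25-fold → factor 25
Step 2: v brought to 4500 μL → factor = 4500 μL/v
Step 3: 90 μL + 10.5 mL = 10590 μL total → factor 10590/90 = 117.67
Step 4: 8-fold → factor 8
Product of known-step factors = 23533
Overall factor = 1.50 mM / (0.921 nM) = 1.6287 × 10^6
Step-2 factor = 1.6287 × 10^6 / 23533 = 69.207
v = 4500 μL / 69.207 = 65.0 μL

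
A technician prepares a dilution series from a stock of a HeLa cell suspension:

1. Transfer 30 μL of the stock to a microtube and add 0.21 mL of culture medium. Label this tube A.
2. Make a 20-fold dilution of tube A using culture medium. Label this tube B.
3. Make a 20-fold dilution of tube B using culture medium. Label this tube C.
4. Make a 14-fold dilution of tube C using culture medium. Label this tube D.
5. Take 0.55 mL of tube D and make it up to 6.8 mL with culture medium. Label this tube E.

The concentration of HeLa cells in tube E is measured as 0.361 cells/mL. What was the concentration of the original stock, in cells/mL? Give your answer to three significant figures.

2.00 × 10^5 cells/mL

Step 1: 30 μL + 0.21 mL = 240 μL total → factor 240/30 = 8
Step 2: 20-fold → factor 20
Step 3: 20-fold → factor 20
Step 4: 14-fold → factor 14
Step 5: 0.55 mL brought to 6.8 mL → factor 6.8/0.55 = 12.364
Overall dilution factor = 8 × 20 × 20 × 14 × 12.364 = 5.5389 × 10^5
Stock = 0.361 cells/mL × 5.5389 × 10^5 = 2.00 × 10^5 cells/mL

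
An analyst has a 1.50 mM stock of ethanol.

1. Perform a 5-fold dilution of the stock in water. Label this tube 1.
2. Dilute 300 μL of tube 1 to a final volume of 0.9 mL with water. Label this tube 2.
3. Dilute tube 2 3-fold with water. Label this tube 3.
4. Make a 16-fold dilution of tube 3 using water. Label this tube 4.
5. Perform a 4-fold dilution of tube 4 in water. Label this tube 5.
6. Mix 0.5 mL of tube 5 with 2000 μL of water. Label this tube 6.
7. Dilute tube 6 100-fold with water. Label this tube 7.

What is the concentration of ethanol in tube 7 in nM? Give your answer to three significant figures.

1.04 nM

Step 1: 5-fold → factor 5
Step 2: 300 μL brought to 0.9 mL → factor 900/300 = 3
Step 3: 3-fold → factor 3
Step 4: 16-fold → factor 16
Step 5: 4-fold → factor 4
Step 6: 0.5 mL + 2000 μL = 2.5 mL total → factor 2.5/0.5 = 5
Step 7: 100-fold → factor 100
Overall dilution factor = 5 × 3 × 3 × 16 × 4 × 5 × 100 = 1.44 × 10^6
Final = 1.50 mM / 1.44 × 10^6 = 1.042 × 10^-6 mM = 1.04 nM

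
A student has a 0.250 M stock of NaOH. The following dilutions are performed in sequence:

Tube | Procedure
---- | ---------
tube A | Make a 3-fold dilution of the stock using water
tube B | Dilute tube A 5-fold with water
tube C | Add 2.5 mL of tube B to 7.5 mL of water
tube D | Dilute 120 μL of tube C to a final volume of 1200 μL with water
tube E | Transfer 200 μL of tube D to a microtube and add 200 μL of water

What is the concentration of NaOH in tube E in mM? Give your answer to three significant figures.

0.208 mM

Step 1: 3-fold → factor 3
Step 2: 5-fold → factor 5
Step 3: 2.5 mL + 7.5 mL = 10 mL total → factor 10/2.5 = 4
Step 4: 120 μL brought to 1200 μL → factor 1200/120 = 10
Step 5: 200 μL + 200 μL = 400 μL total → factor 400/200 = 2
Overall dilution factor = 3 × 5 × 4 × 10 × 2 = 1200
Final = 0.250 M / 1200 = 0.0002083 M = 0.208 mM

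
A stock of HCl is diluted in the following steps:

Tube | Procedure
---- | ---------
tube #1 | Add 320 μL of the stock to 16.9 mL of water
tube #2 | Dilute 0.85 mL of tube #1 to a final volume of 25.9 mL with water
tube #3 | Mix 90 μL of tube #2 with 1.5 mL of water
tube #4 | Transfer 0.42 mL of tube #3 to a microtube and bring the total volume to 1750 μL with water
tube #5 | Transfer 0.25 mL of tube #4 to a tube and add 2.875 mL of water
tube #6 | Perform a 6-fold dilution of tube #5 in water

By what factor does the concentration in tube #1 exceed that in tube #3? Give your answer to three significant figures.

538

Step 1: 320 μL + 16.9 mL = 17220 μL total → factor 17220/320 = 53.812
Step 2: 0.85 mL brought to 25.9 mL → factor 25.9/0.85 = 30.471
Step 3: 90 μL + 1.5 mL = 1590 μL total → factor 1590/90 = 17.667
Dilution factor to tube #1 = 53.812; to tube #3 = 28968
[tube #1]/[tube #3] = (factor to tube #3)/(factor to tube #1) = 28968/53.812 = 538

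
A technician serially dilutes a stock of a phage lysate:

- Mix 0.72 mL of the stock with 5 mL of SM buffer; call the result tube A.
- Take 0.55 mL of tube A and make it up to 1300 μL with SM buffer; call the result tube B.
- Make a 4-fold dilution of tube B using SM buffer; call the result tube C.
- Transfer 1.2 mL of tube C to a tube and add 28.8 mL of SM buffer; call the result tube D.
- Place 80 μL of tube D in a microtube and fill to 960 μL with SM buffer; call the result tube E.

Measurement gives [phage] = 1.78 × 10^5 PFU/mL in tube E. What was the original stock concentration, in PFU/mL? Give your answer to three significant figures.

Step 1: 0.72 mL + 5 mL = 5.72 mL total → factor 5.72/0.72 = 7.9444
Step 2: 0.55 mL brought to 1300 μL → factor 1.3/0.55 = 2.3636
Step 3: 4-fold → factor 4
Step 4: 1.2 mL + 28.8 mL = 30 mL total → factor 30/1.2 = 25
Step 5: 80 μL brought to 960 μL → factor 960/80 = 12
Overall dilution factor = 7.9444 × 2.3636 × 4 × 25 × 12 = 22533
Stock = 1.78 × 10^5 PFU/mL × 22533 = 4.01 × 10^9 PFU/mL

4.01 × 10^9 PFU/mL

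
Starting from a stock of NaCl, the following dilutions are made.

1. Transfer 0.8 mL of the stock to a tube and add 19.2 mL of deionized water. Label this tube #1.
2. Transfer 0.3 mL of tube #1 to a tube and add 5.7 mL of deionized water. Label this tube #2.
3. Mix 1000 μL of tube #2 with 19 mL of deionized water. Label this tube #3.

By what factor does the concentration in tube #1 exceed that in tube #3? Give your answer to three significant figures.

400

Step 1: 0.8 mL + 19.2 mL = 20 mL total → factor 20/0.8 = 25
Step 2: 0.3 mL + 5.7 mL = 6 mL total → factor 6/0.3 = 20
Step 3: 1000 μL + 19 mL = 20000 μL total → factor 20000/1000 = 20
Dilution factor to tube #1 = 25; to tube #3 = 10000
[tube #1]/[tube #3] = (factor to tube #3)/(factor to tube #1) = 10000/25 = 400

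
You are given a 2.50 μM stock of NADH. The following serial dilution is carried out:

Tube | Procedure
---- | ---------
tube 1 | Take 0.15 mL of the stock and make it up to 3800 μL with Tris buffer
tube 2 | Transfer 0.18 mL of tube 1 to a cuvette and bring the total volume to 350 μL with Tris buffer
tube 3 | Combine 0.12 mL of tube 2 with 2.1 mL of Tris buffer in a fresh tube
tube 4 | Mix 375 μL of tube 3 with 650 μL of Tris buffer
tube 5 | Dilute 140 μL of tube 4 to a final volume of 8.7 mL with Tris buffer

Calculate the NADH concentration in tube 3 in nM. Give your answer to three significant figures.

2.74 nM

Step 1: 0.15 mL brought to 3800 μL → factor 3.8/0.15 = 25.333
Step 2: 0.18 mL brought to 350 μL → factor 0.35/0.18 = 1.9444
Step 3: 0.12 mL + 2.1 mL = 2.22 mL total → factor 2.22/0.12 = 18.5
Dilution factor through tube 3 = 25.333 × 1.9444 × 18.5 = 911.3
[tube 3] = 2.50 μM / 911.3 = 0.002743 μM = 2.74 nM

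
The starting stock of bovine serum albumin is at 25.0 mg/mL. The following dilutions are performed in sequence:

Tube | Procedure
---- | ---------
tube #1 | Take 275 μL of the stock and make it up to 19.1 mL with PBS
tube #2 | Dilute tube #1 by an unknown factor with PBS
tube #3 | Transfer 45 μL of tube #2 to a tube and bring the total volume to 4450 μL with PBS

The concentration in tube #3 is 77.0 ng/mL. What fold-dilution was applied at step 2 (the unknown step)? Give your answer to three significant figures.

47.3-fold

Step 1: 275 μL brought to 19.1 mL → factor 19100/275 = 69.455
Step 2: unknown factor x
Step 3: 45 μL brought to 4450 μL → factor 4450/45 = 98.889
Product of known-step factors = 6868.3
Overall factor = 25.0 mg/mL / (77.0 ng/mL) = 3.2468 × 10^5
x = 3.2468 × 10^5 / 6868.3 = 47.3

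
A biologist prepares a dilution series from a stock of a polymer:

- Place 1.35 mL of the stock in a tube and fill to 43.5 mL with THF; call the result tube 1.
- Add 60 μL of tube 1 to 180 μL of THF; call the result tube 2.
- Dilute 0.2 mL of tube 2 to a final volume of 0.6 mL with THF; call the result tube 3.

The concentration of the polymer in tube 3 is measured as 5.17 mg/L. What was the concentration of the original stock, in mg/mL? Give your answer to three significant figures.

2.00 mg/mL

Step 1: 1.35 mL brought to 43.5 mL → factor 43.5/1.35 = 32.222
Step 2: 60 μL + 180 μL = 240 μL total → factor 240/60 = 4
Step 3: 0.2 mL brought to 0.6 mL → factor 0.6/0.2 = 3
Overall dilution factor = 32.222 × 4 × 3 = 386.67
Stock = 5.17 mg/L × 386.67 = 1999 mg/L = 2.00 mg/mL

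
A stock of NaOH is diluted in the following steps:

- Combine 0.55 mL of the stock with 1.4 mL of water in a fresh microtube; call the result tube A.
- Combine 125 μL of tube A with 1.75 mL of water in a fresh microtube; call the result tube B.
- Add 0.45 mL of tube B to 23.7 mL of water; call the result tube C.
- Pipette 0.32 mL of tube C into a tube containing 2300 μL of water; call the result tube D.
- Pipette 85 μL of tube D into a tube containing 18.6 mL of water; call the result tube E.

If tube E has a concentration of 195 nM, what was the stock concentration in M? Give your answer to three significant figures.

Step 1: 0.55 mL + 1.4 mL = 1.95 mL total → factor 1.95/0.55 = 3.5455
Step 2: 125 μL + 1.75 mL = 1875 μL total → factor 1875/125 = 15
Step 3: 0.45 mL + 23.7 mL = 24.15 mL total → factor 24.15/0.45 = 53.667
Step 4: 0.32 mL + 2300 μL = 2.62 mL total → factor 2.62/0.32 = 8.1875
Step 5: 85 μL + 18.6 mL = 18685 μL total → factor 18685/85 = 219.82
Overall dilution factor = 3.5455 × 15 × 53.667 × 8.1875 × 219.82 = 5.1368 × 10^6
Stock = 195 nM × 5.1368 × 10^6 = 1.002 × 10^9 nM = 1.00 M

1.00 M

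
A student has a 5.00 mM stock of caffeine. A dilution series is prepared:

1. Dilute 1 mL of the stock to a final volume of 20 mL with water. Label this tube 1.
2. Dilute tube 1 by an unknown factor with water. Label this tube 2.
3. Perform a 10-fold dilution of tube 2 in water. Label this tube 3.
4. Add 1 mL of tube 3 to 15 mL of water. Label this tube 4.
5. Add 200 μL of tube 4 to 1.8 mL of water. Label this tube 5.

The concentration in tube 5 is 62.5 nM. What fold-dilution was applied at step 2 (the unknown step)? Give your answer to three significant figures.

2.50-fold

Step 1: 1 mL brought to 20 mL → factor 20/1 = 20
Step 2: unknown factor x
Step 3: 10-fold → factor 10
Step 4: 1 mL + 15 mL = 16 mL total → factor 16/1 = 16
Step 5: 200 μL + 1.8 mL = 2000 μL total → factor 2000/200 = 10
Product of known-step factors = 32000
Overall factor = 5.00 mM / (62.5 nM) = 80000
x = 80000 / 32000 = 2.50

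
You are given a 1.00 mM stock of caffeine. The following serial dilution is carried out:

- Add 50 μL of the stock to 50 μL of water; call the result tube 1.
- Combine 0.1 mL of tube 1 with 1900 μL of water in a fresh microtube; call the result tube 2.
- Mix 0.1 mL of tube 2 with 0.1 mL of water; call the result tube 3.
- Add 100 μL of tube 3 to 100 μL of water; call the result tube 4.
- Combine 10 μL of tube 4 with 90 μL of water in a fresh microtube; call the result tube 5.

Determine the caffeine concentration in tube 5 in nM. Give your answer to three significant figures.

Step 1: 50 μL + 50 μL = 100 μL total → factor 100/50 = 2
Step 2: 0.1 mL + 1900 μL = 2 mL total → factor 2/0.1 = 20
Step 3: 0.1 mL + 0.1 mL = 0.2 mL total → factor 0.2/0.1 = 2
Step 4: 100 μL + 100 μL = 200 μL total → factor 200/100 = 2
Step 5: 10 μL + 90 μL = 100 μL total → factor 100/10 = 10
Overall dilution factor = 2 × 20 × 2 × 2 × 10 = 1600
Final = 1.00 mM / 1600 = 0.0006250 mM = 625 nM

625 nM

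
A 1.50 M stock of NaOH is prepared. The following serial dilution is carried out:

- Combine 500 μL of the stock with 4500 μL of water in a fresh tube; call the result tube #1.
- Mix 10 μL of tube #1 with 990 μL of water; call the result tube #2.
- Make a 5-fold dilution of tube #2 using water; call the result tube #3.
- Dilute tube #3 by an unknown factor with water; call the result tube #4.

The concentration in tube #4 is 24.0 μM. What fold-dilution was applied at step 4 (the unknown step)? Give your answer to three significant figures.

Step 1: 500 μL + 4500 μL = 5000 μL total → factor 5000/500 = 10
Step 2: 10 μL + 990 μL = 1000 μL total → factor 1000/10 = 100
Step 3: 5-fold → factor 5
Step 4: unknown factor x
Product of known-step factors = 5000
Overall factor = 1.50 M / (24.0 μM) = 62500
x = 62500 / 5000 = 12.5

12.5-fold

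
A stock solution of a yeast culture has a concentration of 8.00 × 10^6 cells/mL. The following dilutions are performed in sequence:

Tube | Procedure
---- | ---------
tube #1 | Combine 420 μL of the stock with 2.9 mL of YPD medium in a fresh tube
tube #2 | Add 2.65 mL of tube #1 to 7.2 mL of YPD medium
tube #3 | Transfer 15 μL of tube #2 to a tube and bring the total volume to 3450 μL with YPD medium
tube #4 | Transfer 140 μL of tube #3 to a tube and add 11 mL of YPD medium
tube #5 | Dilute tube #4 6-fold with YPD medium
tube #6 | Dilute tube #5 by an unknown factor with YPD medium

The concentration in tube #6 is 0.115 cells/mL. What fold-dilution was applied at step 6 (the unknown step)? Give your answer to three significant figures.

21.6-fold

Step 1: 420 μL + 2.9 mL = 3320 μL total → factor 3320/420 = 7.9048
Step 2: 2.65 mL + 7.2 mL = 9.85 mL total → factor 9.85/2.65 = 3.717
Step 3: 15 μL brought to 3450 μL → factor 3450/15 = 230
Step 4: 140 μL + 11 mL = 11140 μL total → factor 11140/140 = 79.571
Step 5: 6-fold → factor 6
Step 6: unknown factor x
Product of known-step factors = 3.2264 × 10^6
Overall factor = 8.00 × 10^6 cells/mL / (0.115 cells/mL) = 6.9565 × 10^7
x = 6.9565 × 10^7 / 3.2264 × 10^6 = 21.6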